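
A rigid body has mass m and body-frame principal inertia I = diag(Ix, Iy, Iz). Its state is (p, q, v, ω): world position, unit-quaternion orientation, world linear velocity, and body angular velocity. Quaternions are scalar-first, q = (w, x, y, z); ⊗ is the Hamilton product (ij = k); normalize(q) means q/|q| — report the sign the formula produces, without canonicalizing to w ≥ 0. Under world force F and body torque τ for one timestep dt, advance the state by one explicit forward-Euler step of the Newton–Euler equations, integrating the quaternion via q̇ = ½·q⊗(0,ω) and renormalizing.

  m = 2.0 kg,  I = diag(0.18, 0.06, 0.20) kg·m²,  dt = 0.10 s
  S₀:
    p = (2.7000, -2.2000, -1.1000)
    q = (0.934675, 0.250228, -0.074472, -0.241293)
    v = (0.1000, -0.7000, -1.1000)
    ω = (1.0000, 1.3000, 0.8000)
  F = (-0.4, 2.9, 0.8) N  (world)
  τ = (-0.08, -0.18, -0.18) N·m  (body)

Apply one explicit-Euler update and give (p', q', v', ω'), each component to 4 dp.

linear accel F/m = (-0.2000, 1.4500, 0.4000)
p + v·dt = (2.7100, -2.2700, -1.2100)
v + (F/m)dt = (0.0800, -0.5550, -1.0600)
precession coupling ω×(Iω) = (0.1456, -0.0160, -0.1560)
angular accel α = (-1.2533, -2.7333, -0.1200)
ω' = ω + α·dt = (0.8747, 1.0267, 0.7880)
2q̇ = q⊗(0,ω) = (0.0396200, 1.1887783, 0.7736021, 1.1475084)
updated quaternion q' = (0.9328, 0.3084, -0.0356, -0.1832)

p' = (2.7100, -2.2700, -1.2100)
q' = (0.9328, 0.3084, -0.0356, -0.1832)
v' = (0.0800, -0.5550, -1.0600)
ω' = (0.8747, 1.0267, 0.7880)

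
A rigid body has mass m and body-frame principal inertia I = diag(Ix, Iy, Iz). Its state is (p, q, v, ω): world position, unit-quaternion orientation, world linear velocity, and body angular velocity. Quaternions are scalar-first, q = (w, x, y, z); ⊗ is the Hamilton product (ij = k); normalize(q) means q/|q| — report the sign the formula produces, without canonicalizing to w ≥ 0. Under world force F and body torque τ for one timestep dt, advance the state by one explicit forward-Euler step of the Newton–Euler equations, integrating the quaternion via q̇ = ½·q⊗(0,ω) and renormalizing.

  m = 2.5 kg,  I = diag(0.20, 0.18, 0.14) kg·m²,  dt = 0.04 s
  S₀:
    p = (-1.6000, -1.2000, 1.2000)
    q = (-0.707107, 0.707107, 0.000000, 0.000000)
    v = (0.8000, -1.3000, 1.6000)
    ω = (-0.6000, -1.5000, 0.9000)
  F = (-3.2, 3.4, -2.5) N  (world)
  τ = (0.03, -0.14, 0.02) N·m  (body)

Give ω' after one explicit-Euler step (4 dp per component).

precession coupling ω×(Iω) = (0.0540, -0.0324, -0.0180)
α = I⁻¹(τ − ω×Iω) = (-0.1200, -0.5978, 0.2714)
ω' = ω + α·dt = (-0.6048, -1.5239, 0.9109)

ω' = (-0.6048, -1.5239, 0.9109)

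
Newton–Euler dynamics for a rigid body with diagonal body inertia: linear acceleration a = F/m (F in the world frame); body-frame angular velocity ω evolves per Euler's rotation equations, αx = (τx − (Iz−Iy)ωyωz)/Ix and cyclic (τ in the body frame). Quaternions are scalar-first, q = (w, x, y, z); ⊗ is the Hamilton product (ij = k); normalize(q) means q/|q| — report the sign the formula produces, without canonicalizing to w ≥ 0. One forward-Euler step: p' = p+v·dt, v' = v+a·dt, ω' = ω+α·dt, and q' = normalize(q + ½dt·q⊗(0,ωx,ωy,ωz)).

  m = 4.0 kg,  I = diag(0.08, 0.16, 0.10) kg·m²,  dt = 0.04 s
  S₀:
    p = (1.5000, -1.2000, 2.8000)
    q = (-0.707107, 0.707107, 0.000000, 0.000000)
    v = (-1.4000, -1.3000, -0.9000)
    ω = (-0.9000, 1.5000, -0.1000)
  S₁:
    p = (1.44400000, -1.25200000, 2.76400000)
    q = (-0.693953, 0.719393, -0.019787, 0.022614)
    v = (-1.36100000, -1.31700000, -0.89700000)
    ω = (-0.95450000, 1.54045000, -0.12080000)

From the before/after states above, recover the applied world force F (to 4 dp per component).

F = (3.9000, -1.7000, 0.3000)

Δv = v₁−v₀ = (0.03900000, -0.01700000, 0.00300000)
applied force F = (3.9000, -1.7000, 0.3000)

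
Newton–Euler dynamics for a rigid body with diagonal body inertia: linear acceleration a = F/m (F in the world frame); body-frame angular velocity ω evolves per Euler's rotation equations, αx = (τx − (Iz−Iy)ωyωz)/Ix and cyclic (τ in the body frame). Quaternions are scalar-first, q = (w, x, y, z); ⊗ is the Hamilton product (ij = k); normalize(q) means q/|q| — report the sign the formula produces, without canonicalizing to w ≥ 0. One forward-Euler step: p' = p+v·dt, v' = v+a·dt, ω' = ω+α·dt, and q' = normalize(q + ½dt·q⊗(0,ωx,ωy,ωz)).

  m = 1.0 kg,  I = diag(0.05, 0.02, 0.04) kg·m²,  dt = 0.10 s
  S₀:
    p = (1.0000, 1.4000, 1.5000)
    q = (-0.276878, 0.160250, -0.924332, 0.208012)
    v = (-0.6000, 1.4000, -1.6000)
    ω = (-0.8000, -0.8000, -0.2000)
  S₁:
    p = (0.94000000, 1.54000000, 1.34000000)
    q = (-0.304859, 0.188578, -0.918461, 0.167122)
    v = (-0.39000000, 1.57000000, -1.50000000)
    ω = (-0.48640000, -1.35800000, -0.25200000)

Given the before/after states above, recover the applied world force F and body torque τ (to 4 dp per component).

F = (2.1000, 1.7000, 1.0000)
τ = (0.1600, -0.1100, -0.0400)

Δv = v₁−v₀ = (0.21000000, 0.17000000, 0.10000000)
applied force F = (2.1000, 1.7000, 1.0000)
rate change Δω = (0.31360000, -0.55800000, -0.05200000)
ω₀×(Iω₀) = (0.0032, 0.0016, -0.0192)
I·α + gyro = (0.1600, -0.1100, -0.0400)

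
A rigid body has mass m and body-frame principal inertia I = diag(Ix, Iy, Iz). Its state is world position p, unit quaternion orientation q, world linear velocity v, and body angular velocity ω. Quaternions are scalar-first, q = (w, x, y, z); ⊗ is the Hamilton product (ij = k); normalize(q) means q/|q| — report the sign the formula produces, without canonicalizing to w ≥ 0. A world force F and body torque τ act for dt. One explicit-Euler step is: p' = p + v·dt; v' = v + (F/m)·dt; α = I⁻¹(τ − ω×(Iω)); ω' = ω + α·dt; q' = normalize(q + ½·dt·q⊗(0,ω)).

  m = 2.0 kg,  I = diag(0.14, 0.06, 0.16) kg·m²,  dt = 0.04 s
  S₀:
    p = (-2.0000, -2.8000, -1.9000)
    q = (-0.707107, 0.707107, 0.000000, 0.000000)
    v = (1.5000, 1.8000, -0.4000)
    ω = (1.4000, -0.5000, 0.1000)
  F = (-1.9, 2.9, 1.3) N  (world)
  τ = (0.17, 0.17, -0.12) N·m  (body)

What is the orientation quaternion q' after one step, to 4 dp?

q⊗(0,ω) = (-0.9899498, -0.9899498, 0.2828428, -0.4242642)
q' = normalize(q + ½dt·q⊗(0,ω)) = (-0.7266, 0.6870, 0.0057, -0.0085)

q' = (-0.7266, 0.6870, 0.0057, -0.0085)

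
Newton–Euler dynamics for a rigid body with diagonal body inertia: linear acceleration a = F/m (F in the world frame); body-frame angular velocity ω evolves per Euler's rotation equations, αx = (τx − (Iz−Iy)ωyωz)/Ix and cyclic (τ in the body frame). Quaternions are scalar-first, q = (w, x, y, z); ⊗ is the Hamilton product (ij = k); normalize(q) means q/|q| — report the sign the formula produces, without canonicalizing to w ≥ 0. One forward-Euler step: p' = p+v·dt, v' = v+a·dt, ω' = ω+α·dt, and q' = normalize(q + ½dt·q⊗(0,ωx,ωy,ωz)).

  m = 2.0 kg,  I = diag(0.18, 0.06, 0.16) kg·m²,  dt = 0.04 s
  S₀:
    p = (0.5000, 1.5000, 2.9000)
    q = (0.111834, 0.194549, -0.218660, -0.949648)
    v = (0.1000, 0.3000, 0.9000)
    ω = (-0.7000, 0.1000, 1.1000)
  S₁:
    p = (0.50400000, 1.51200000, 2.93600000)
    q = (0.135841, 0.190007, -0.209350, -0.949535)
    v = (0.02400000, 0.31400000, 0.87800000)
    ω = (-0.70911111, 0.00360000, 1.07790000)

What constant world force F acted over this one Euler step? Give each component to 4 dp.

F = (-3.8000, 0.7000, -1.1000)

Δv = v₁−v₀ = (-0.07600000, 0.01400000, -0.02200000)
applied force F = (-3.8000, 0.7000, -1.1000)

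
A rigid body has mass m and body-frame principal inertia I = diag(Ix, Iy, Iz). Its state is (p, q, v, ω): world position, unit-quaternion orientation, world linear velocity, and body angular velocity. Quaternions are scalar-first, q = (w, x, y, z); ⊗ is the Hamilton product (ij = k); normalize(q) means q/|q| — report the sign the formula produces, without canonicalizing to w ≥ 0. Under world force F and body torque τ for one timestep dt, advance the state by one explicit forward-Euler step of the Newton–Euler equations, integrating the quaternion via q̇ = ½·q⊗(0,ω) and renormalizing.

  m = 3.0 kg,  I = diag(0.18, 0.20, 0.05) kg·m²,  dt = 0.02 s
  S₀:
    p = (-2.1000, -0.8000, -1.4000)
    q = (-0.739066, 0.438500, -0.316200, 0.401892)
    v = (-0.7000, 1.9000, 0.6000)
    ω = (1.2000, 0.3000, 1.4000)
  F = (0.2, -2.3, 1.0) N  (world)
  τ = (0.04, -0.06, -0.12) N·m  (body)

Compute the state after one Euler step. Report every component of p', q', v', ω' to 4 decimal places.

precession coupling ω×(Iω) = (-0.0630, 0.2184, 0.0072)
angular accel α = (0.5722, -1.3920, -2.5440)
new body rate ω' = (1.2114, 0.2722, 1.3491)
Hamilton product q⊗(0,ω) = (-0.9939888, -1.4501268, -0.3533494, -0.5237024)
updated quaternion q' = (-0.7489, 0.4239, -0.3197, 0.3966)
p + v·dt = (-2.1140, -0.7620, -1.3880)
new velocity v' = (-0.6987, 1.8847, 0.6067)

p' = (-2.1140, -0.7620, -1.3880)
q' = (-0.7489, 0.4239, -0.3197, 0.3966)
v' = (-0.6987, 1.8847, 0.6067)
ω' = (1.2114, 0.2722, 1.3491)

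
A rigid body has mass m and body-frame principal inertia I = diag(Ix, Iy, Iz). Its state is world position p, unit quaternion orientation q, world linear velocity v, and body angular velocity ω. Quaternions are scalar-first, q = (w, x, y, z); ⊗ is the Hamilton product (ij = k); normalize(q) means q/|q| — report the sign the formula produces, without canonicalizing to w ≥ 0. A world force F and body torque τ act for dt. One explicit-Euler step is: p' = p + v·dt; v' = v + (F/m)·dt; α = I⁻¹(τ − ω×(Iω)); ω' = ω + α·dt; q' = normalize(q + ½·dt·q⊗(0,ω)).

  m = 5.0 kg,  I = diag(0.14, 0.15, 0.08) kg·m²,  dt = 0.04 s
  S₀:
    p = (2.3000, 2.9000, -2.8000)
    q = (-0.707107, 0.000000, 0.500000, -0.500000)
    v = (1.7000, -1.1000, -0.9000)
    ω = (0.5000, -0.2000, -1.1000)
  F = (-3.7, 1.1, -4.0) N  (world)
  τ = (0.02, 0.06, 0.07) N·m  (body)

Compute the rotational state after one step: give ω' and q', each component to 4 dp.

ω' = (0.5101, -0.1752, -1.0645)
q' = (-0.7159, -0.0201, 0.4977, -0.4893)

gyro term ω×Iω = (-0.0154, -0.0330, -0.0010)
α = I⁻¹(τ − ω×Iω) = (0.2529, 0.6200, 0.8875)
new body rate ω' = (0.5101, -0.1752, -1.0645)
q⊗(0,ω) = (-0.4500000, -1.0035535, -0.1085786, 0.5278177)
q' = normalize(q + ½dt·q⊗(0,ω)) = (-0.7159, -0.0201, 0.4977, -0.4893)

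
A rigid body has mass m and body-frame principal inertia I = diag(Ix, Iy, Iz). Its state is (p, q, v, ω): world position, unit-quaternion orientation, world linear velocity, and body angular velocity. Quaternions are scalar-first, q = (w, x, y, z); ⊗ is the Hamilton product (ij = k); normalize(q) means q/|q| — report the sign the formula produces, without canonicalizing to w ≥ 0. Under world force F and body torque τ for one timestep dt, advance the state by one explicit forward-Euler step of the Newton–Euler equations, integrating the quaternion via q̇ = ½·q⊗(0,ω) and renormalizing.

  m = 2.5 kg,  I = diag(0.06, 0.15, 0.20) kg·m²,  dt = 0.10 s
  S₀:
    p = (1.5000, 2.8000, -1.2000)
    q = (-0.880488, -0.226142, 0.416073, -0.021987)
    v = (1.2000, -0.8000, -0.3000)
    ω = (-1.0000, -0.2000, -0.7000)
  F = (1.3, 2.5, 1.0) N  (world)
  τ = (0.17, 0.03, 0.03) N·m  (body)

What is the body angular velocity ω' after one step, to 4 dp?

ω' = (-0.7283, -0.1147, -0.6940)

precession coupling ω×(Iω) = (0.0070, -0.0980, 0.0180)
(τ − ω×Iω)/I = (2.7167, 0.8533, 0.0600)
ω + α·dt = (-0.7283, -0.1147, -0.6940)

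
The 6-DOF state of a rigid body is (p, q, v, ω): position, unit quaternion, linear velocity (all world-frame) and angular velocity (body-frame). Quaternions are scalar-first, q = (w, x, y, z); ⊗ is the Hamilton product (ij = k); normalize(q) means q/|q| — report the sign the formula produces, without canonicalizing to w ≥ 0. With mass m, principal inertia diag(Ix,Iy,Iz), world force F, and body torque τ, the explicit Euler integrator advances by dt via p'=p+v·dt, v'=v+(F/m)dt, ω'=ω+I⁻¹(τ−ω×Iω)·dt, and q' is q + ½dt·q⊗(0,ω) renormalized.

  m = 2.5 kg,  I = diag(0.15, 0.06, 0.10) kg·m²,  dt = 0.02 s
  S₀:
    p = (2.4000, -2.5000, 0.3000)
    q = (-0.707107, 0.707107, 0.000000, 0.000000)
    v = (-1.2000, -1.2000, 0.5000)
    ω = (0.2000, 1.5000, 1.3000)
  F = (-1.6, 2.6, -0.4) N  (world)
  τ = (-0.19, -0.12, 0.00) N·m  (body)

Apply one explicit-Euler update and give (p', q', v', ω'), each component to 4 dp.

precession coupling ω×(Iω) = (0.0780, 0.0130, -0.0270)
angular accel α = (-1.7867, -2.2167, 0.2700)
ω + α·dt = (0.1643, 1.4557, 1.3054)
2q̇ = q⊗(0,ω) = (-0.1414214, -0.1414214, -1.9798996, 0.1414214)
updated quaternion q' = (-0.7084, 0.7056, -0.0198, 0.0014)
p + v·dt = (2.3760, -2.5240, 0.3100)
v' = v + a·dt = (-1.2128, -1.1792, 0.4968)

p' = (2.3760, -2.5240, 0.3100)
q' = (-0.7084, 0.7056, -0.0198, 0.0014)
v' = (-1.2128, -1.1792, 0.4968)
ω' = (0.1643, 1.4557, 1.3054)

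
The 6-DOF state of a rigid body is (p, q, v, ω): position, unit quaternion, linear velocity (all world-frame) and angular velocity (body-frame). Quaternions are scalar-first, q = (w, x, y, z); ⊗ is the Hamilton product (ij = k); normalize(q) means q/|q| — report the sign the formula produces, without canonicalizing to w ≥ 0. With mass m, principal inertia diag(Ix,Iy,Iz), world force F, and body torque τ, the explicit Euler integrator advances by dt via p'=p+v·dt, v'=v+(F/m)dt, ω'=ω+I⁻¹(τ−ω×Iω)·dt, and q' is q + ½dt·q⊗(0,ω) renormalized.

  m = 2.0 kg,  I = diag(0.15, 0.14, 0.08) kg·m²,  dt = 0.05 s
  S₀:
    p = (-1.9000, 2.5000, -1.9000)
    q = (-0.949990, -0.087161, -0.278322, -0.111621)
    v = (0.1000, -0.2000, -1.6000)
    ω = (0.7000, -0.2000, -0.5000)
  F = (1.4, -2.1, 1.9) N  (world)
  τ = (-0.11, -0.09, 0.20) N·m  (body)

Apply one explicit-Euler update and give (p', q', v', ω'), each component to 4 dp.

p' = (-1.8950, 2.4900, -1.9800)
q' = (-0.9510, -0.1008, -0.2765, -0.0944)
v' = (0.1350, -0.2525, -1.5525)
ω' = (0.6653, -0.2234, -0.3759)

precession coupling ω×(Iω) = (-0.0060, -0.0245, 0.0014)
(τ − ω×Iω)/I = (-0.6933, -0.4679, 2.4825)
new body rate ω' = (0.6653, -0.2234, -0.3759)
Hamilton product q⊗(0,ω) = (-0.0504622, -0.5481562, 0.0682828, 0.6872526)
updated quaternion q' = (-0.9510, -0.1008, -0.2765, -0.0944)
new position p' = (-1.8950, 2.4900, -1.9800)
v + (F/m)dt = (0.1350, -0.2525, -1.5525)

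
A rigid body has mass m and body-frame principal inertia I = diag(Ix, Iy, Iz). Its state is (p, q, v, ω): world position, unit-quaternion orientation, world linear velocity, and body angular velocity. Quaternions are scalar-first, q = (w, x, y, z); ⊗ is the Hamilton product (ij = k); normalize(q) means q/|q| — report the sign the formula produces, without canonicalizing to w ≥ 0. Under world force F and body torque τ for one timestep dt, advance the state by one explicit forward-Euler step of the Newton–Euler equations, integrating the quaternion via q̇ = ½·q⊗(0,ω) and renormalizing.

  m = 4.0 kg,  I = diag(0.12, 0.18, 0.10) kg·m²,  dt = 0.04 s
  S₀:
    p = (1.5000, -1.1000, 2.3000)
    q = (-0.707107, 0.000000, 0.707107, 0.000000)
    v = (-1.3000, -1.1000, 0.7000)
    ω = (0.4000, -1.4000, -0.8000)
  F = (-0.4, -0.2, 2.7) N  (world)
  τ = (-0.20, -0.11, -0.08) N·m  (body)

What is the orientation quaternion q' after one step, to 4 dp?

q' = (-0.6869, -0.0170, 0.7265, 0.0057)

2q̇ = q⊗(0,ω) = (0.9899498, -0.8485284, 0.9899498, 0.2828428)
updated quaternion q' = (-0.6869, -0.0170, 0.7265, 0.0057)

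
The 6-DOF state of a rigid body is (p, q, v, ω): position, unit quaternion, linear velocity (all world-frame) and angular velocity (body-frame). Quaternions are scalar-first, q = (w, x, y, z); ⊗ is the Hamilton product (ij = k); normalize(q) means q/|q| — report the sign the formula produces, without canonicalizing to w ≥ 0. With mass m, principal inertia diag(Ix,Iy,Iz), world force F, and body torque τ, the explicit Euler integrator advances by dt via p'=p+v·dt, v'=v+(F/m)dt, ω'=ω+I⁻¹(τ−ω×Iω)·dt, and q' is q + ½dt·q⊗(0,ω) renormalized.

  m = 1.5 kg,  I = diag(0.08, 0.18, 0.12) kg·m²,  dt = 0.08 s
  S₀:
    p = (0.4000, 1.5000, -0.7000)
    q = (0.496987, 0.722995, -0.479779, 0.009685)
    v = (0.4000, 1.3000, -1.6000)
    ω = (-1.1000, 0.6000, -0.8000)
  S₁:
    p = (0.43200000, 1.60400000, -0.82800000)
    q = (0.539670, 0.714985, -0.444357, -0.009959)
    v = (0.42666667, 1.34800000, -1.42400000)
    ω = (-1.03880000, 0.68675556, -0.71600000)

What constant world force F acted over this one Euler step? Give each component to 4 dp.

F = (0.5000, 0.9000, 3.3000)

Δv = v₁−v₀ = (0.02666667, 0.04800000, 0.17600000)
F = m·Δv/dt = (0.5000, 0.9000, 3.3000)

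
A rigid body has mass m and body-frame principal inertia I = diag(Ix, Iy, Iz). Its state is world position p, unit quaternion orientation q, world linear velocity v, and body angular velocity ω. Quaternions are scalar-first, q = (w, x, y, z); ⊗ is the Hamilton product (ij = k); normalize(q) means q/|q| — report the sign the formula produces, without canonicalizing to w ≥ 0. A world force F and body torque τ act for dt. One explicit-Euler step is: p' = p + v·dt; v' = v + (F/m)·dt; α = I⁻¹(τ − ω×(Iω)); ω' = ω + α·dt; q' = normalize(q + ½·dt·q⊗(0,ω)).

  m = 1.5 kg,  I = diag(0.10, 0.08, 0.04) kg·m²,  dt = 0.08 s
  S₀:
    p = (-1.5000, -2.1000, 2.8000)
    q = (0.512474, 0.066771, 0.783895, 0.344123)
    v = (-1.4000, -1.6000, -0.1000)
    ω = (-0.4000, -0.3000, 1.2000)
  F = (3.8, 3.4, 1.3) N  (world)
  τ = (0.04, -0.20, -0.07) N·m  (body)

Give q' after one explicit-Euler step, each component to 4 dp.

q' = (0.5057, 0.1002, 0.7680, 0.3799)

2q̇ = q⊗(0,ω) = (-0.1510707, 0.8389213, -0.3715166, 0.9084955)
updated quaternion q' = (0.5057, 0.1002, 0.7680, 0.3799)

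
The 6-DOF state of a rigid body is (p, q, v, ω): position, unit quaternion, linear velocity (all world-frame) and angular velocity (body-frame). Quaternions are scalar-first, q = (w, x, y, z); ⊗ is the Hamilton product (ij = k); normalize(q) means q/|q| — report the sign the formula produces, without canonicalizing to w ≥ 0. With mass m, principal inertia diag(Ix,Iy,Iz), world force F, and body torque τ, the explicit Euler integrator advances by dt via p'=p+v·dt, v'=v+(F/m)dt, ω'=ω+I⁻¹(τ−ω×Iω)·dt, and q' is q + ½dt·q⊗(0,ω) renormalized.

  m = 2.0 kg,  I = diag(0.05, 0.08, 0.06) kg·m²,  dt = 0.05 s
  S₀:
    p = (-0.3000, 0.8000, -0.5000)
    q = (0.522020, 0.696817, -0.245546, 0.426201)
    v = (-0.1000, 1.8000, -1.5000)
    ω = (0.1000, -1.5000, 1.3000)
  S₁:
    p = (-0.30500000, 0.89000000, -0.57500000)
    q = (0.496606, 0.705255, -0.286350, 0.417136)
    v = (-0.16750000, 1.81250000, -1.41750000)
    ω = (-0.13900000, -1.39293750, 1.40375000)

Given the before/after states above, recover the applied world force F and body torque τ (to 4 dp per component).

F = (-2.7000, 0.5000, 3.3000)
τ = (-0.2000, 0.1700, 0.1200)

Δv = v₁−v₀ = (-0.06750000, 0.01250000, 0.08250000)
applied force F = (-2.7000, 0.5000, 3.3000)
ω₁ − ω₀ = (-0.23900000, 0.10706250, 0.10375000)
τ = I·(Δω/dt) + ω₀×(Iω₀) = (-0.2000, 0.1700, 0.1200)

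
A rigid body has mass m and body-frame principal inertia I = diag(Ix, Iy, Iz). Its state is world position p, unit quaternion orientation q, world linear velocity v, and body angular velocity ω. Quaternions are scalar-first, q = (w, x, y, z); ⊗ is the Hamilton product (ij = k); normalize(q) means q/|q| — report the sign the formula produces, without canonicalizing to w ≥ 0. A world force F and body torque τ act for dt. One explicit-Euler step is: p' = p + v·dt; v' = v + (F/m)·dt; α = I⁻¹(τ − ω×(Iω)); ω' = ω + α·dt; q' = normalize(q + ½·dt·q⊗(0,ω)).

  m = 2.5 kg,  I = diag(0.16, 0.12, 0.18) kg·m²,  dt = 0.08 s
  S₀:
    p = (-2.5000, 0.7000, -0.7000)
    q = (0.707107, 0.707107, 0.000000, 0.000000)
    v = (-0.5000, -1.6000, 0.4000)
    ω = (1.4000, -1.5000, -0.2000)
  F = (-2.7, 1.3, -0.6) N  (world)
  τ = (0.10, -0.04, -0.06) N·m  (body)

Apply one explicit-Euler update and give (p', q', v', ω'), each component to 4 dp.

new position p' = (-2.5400, 0.5720, -0.6680)
v' = v + a·dt = (-0.5864, -1.5584, 0.3808)
precession coupling ω×(Iω) = (0.0180, 0.0056, 0.0840)
α = I⁻¹(τ − ω×Iω) = (0.5125, -0.3800, -0.8000)
new body rate ω' = (1.4410, -1.5304, -0.2640)
Hamilton product q⊗(0,ω) = (-0.9899498, 0.9899498, -0.9192391, -1.2020819)
updated quaternion q' = (0.6653, 0.7442, -0.0366, -0.0479)

p' = (-2.5400, 0.5720, -0.6680)
q' = (0.6653, 0.7442, -0.0366, -0.0479)
v' = (-0.5864, -1.5584, 0.3808)
ω' = (1.4410, -1.5304, -0.2640)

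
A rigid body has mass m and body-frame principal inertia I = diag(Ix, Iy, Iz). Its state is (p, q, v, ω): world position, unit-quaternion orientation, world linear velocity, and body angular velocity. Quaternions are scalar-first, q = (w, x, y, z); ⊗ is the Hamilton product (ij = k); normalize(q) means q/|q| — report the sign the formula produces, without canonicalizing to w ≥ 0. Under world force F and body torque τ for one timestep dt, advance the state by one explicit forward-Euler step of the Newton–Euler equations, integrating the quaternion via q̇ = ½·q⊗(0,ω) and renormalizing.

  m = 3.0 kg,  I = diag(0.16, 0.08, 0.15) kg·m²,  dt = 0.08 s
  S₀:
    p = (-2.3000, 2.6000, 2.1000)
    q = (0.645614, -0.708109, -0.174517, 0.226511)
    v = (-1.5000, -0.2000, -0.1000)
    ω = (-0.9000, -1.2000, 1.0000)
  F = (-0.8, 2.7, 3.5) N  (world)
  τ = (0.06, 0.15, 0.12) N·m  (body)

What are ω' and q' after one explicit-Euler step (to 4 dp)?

angular accel α = (0.9000, 1.9875, 1.3760)
ω + α·dt = (-0.8280, -1.0410, 1.1101)
2q̇ = q⊗(0,ω) = (-1.0732295, -0.4837564, -0.2704877, 1.3382795)
updated quaternion q' = (0.6011, -0.7256, -0.1849, 0.2793)

ω' = (-0.8280, -1.0410, 1.1101)
q' = (0.6011, -0.7256, -0.1849, 0.2793)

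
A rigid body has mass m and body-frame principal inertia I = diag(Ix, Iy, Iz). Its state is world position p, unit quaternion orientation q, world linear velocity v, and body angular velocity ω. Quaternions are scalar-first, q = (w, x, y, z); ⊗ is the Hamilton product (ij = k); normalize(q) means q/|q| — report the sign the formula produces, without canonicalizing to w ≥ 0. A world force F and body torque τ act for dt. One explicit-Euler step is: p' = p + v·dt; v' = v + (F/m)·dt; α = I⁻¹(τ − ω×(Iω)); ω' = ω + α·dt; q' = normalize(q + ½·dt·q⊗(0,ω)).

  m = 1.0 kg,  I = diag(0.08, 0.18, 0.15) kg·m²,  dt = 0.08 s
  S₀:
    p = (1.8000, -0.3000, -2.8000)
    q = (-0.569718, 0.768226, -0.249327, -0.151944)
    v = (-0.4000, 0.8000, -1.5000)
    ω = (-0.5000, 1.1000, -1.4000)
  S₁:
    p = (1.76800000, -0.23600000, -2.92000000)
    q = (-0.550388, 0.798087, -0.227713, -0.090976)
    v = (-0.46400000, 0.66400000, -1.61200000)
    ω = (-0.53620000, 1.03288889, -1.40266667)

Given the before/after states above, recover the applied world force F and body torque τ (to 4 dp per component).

F = (-0.8000, -1.7000, -1.4000)
τ = (0.0100, -0.2000, -0.0600)

velocity change Δv = (-0.06400000, -0.13600000, -0.11200000)
m·(v₁−v₀)/dt = (-0.8000, -1.7000, -1.4000)
ω₁ − ω₀ = (-0.03620000, -0.06711111, -0.00266667)
gyro term ω₀×Iω₀ = (0.0462, -0.0490, -0.0550)
applied torque τ = (0.0100, -0.2000, -0.0600)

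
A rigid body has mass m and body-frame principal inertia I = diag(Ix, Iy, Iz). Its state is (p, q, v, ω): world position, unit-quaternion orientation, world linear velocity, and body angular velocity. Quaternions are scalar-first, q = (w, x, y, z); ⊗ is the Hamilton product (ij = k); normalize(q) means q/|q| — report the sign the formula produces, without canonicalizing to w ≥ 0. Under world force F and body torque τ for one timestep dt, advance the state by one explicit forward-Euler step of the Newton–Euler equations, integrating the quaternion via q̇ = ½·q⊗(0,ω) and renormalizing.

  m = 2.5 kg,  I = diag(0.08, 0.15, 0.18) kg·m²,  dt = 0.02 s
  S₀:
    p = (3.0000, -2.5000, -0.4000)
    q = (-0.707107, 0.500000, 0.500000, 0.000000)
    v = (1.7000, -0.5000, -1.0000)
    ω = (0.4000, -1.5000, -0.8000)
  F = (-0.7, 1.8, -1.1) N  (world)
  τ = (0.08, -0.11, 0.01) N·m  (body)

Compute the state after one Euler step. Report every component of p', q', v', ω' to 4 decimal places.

p' = (3.0340, -2.5100, -0.4200)
q' = (-0.7015, 0.4931, 0.5145, -0.0038)
v' = (1.6944, -0.4856, -1.0088)
ω' = (0.4110, -1.5189, -0.7942)

linear accel F/m = (-0.2800, 0.7200, -0.4400)
p + v·dt = (3.0340, -2.5100, -0.4200)
new velocity v' = (1.6944, -0.4856, -1.0088)
angular accel α = (0.5500, -0.9467, 0.2889)
new body rate ω' = (0.4110, -1.5189, -0.7942)
q⊗(0,ω) = (0.5500000, -0.6828428, 1.4606605, -0.3843144)
q + ½dt·q⊗(0,ω), renormalized = (-0.7015, 0.4931, 0.5145, -0.0038)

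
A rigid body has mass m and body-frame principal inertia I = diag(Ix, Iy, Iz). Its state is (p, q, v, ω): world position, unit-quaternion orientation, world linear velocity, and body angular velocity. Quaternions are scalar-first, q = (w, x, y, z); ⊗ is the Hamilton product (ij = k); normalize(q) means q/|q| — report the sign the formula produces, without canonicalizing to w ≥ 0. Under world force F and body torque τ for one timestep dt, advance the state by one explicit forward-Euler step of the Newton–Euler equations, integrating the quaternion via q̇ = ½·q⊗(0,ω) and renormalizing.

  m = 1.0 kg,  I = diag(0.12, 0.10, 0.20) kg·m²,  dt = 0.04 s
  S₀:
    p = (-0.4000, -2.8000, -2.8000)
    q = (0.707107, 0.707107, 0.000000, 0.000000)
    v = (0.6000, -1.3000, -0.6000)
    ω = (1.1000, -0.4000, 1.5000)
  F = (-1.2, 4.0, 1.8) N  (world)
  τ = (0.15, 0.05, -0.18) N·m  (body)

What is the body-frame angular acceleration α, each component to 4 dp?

α = (1.7500, 1.8200, -0.9440)

precession coupling ω×(Iω) = (-0.0600, -0.1320, 0.0088)
(τ − ω×Iω)/I = (1.7500, 1.8200, -0.9440)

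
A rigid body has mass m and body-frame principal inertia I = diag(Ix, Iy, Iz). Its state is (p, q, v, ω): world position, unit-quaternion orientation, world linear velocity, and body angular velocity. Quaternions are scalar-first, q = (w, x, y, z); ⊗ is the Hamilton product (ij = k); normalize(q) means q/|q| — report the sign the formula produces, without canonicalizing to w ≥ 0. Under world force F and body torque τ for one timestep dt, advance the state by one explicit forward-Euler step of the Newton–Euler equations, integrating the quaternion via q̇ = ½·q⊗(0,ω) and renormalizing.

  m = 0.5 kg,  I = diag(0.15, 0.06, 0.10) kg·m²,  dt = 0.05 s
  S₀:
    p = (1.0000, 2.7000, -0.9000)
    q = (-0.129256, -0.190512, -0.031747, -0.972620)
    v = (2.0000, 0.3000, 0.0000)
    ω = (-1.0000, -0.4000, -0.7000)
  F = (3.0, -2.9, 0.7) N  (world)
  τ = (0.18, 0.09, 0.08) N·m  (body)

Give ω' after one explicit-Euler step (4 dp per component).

precession coupling ω×(Iω) = (0.0112, 0.0350, -0.0360)
(τ − ω×Iω)/I = (1.1253, 0.9167, 1.1600)
ω + α·dt = (-0.9437, -0.3542, -0.6420)

ω' = (-0.9437, -0.3542, -0.6420)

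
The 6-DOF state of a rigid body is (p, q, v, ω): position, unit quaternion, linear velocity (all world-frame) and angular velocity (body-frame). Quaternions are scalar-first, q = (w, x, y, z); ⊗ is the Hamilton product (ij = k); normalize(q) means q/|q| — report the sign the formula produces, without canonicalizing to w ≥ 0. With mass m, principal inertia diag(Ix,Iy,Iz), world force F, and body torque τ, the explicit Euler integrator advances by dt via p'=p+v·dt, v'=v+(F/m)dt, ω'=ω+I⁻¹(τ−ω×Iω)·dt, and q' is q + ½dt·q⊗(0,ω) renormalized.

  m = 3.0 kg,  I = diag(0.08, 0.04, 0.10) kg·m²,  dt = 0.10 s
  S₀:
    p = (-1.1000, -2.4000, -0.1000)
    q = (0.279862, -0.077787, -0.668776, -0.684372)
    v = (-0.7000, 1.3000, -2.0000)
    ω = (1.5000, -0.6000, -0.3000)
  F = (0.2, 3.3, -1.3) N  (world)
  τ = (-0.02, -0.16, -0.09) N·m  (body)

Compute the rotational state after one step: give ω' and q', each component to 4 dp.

gyro term ω×Iω = (0.0108, 0.0090, 0.0360)
angular accel α = (-0.3850, -4.2250, -1.2600)
new body rate ω' = (1.4615, -1.0225, -0.4260)
2q̇ = q⊗(0,ω) = (-0.4898967, 0.2098026, -1.2178113, 0.9658776)
updated quaternion q' = (0.2545, -0.0671, -0.7272, -0.6339)

ω' = (1.4615, -1.0225, -0.4260)
q' = (0.2545, -0.0671, -0.7272, -0.6339)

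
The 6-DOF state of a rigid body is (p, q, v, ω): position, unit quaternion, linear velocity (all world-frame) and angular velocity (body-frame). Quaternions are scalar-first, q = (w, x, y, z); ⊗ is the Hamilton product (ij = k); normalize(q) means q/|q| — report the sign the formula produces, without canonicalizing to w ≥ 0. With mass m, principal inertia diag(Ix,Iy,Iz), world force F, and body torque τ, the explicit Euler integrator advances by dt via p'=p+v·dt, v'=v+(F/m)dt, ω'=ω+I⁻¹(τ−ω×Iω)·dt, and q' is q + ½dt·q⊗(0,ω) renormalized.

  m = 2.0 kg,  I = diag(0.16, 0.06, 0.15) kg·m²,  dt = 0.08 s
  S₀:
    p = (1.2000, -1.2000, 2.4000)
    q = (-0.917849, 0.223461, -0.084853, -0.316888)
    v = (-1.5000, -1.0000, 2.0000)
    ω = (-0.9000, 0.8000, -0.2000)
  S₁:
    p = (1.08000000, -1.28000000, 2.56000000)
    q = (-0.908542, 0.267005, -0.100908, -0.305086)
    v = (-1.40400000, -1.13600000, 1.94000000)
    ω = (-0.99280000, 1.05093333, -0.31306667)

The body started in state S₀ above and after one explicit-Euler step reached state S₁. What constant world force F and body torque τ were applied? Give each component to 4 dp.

v₁ − v₀ = (0.09600000, -0.13600000, -0.06000000)
applied force F = (2.4000, -3.4000, -1.5000)
rate change Δω = (-0.09280000, 0.25093333, -0.11306667)
ω₀×(Iω₀) = (-0.0144, 0.0018, 0.0720)
applied torque τ = (-0.2000, 0.1900, -0.1400)

F = (2.4000, -3.4000, -1.5000)
τ = (-0.2000, 0.1900, -0.1400)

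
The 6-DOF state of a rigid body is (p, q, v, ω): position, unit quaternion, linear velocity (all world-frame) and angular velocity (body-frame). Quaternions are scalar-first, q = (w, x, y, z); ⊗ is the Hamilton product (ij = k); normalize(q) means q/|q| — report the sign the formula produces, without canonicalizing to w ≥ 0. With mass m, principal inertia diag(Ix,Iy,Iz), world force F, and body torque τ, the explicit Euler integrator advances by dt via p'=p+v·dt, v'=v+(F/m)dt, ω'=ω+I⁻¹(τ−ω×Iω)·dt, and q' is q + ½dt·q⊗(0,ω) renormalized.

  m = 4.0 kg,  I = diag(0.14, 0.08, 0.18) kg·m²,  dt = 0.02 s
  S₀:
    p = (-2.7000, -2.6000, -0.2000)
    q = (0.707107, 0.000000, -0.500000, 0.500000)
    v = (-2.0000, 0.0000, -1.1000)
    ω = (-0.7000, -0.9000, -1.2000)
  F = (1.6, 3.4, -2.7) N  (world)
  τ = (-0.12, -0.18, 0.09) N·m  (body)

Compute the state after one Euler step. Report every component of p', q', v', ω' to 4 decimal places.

p' = (-2.7400, -2.6000, -0.2220)
q' = (0.7085, 0.0055, -0.5098, 0.4879)
v' = (-1.9920, 0.0170, -1.1135)
ω' = (-0.7326, -0.9366, -1.1858)

(τ − ω×Iω)/I = (-1.6286, -1.8300, 0.7100)
ω' = ω + α·dt = (-0.7326, -0.9366, -1.1858)
2q̇ = q⊗(0,ω) = (0.1500000, 0.5550251, -0.9863963, -1.1985284)
q + ½dt·q⊗(0,ω), renormalized = (0.7085, 0.0055, -0.5098, 0.4879)
a = (0.4000, 0.8500, -0.6750)
p + v·dt = (-2.7400, -2.6000, -0.2220)
v' = v + a·dt = (-1.9920, 0.0170, -1.1135)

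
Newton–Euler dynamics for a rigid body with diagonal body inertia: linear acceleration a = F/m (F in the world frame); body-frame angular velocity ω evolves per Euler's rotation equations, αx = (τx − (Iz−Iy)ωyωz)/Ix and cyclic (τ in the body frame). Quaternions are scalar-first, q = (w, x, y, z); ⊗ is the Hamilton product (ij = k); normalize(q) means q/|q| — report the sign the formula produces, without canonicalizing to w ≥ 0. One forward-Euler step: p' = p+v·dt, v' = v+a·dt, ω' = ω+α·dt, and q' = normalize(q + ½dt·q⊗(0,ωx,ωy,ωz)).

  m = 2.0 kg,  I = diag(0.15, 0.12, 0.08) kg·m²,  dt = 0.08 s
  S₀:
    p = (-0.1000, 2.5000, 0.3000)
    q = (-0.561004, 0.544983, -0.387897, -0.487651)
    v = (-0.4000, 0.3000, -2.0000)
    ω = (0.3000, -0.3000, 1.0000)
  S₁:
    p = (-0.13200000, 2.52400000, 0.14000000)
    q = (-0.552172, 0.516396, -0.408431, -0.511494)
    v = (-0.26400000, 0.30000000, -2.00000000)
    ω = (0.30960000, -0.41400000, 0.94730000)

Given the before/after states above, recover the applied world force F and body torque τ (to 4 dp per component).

velocity change Δv = (0.13600000, 0.00000000, 0.00000000)
m·(v₁−v₀)/dt = (3.4000, 0.0000, 0.0000)
Δω = ω₁−ω₀ = (0.00960000, -0.11400000, -0.05270000)
applied torque τ = (0.0300, -0.1500, -0.0500)

F = (3.4000, 0.0000, 0.0000)
τ = (0.0300, -0.1500, -0.0500)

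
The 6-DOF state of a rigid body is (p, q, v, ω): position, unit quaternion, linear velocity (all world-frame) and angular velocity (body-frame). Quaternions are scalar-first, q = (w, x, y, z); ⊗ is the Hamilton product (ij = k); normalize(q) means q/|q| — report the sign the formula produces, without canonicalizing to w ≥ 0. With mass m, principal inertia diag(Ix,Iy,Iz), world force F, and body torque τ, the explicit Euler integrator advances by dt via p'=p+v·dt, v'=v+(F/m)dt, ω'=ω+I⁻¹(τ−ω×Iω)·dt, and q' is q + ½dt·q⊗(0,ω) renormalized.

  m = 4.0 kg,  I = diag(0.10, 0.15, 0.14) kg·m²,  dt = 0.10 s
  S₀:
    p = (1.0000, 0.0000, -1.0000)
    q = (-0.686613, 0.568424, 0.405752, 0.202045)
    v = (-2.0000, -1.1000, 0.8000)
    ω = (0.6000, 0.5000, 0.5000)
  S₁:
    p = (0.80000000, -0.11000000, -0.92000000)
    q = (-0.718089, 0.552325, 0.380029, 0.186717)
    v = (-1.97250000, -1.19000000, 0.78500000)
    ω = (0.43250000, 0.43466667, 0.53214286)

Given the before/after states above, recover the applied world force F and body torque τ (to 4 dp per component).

F = (1.1000, -3.6000, -0.6000)
τ = (-0.1700, -0.1100, 0.0600)

velocity change Δv = (0.02750000, -0.09000000, -0.01500000)
applied force F = (1.1000, -3.6000, -0.6000)
ω₁ − ω₀ = (-0.16750000, -0.06533333, 0.03214286)
ω₀×(Iω₀) = (-0.0025, -0.0120, 0.0150)
I·α + gyro = (-0.1700, -0.1100, 0.0600)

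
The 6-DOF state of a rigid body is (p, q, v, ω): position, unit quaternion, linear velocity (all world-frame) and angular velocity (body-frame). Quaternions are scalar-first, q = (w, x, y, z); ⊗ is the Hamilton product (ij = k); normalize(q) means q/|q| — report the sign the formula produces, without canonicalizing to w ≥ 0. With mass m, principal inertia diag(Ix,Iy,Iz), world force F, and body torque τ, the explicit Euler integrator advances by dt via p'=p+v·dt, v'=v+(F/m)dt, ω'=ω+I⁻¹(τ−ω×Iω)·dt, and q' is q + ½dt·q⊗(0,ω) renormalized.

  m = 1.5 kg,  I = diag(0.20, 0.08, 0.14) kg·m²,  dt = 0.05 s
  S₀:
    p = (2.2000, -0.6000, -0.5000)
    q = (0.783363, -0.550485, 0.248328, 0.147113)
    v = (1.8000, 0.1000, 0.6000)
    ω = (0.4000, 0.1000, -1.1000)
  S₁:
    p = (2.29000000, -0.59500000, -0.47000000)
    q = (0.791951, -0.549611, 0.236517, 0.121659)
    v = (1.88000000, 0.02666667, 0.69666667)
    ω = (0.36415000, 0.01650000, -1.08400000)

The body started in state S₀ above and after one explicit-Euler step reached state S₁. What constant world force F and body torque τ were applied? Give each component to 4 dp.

rate change Δω = (-0.03585000, -0.08350000, 0.01600000)
I·α + gyro = (-0.1500, -0.1600, 0.0400)
v₁ − v₀ = (0.08000000, -0.07333333, 0.09666667)
F = m·Δv/dt = (2.4000, -2.2000, 2.9000)

F = (2.4000, -2.2000, 2.9000)
τ = (-0.1500, -0.1600, 0.0400)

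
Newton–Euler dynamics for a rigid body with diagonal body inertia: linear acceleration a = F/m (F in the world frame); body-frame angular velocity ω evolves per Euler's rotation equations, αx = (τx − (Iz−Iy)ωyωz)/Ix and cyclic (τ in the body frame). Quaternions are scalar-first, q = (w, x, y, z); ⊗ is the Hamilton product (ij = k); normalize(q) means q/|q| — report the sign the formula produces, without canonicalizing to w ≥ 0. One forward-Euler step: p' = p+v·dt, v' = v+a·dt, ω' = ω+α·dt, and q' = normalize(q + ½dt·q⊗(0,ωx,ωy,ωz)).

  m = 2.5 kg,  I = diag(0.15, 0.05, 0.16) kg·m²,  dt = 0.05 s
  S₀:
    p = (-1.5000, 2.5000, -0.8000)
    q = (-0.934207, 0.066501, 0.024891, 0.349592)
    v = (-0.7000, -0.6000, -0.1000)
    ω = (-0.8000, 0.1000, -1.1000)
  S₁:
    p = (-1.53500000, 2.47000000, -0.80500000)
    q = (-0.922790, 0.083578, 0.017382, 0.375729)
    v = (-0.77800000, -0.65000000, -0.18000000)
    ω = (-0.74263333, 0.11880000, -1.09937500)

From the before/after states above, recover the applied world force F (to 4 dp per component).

F = (-3.9000, -2.5000, -4.0000)

velocity change Δv = (-0.07800000, -0.05000000, -0.08000000)
m·(v₁−v₀)/dt = (-3.9000, -2.5000, -4.0000)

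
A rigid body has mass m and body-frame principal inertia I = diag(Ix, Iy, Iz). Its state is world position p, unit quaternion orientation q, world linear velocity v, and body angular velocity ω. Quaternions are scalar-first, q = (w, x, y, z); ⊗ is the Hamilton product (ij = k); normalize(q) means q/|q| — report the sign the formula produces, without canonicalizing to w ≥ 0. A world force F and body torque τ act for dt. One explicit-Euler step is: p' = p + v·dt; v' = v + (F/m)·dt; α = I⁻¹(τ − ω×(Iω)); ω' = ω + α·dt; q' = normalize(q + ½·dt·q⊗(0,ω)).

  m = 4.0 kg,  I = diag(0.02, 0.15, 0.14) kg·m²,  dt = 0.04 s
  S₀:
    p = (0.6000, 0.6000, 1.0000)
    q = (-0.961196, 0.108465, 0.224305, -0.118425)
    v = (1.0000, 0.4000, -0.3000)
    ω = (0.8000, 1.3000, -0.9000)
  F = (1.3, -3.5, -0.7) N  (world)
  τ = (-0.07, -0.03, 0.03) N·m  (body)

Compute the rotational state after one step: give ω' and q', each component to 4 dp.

ω' = (0.6366, 1.2690, -0.9301)
q' = (-0.9703, 0.0921, 0.1992, -0.1018)

precession coupling ω×(Iω) = (0.0117, 0.0864, 0.1352)
(τ − ω×Iω)/I = (-4.0850, -0.7760, -0.7514)
new body rate ω' = (0.6366, 1.2690, -0.9301)
q⊗(0,ω) = (-0.4849510, -0.8168788, -1.2466763, 0.8266369)
updated quaternion q' = (-0.9703, 0.0921, 0.1992, -0.1018)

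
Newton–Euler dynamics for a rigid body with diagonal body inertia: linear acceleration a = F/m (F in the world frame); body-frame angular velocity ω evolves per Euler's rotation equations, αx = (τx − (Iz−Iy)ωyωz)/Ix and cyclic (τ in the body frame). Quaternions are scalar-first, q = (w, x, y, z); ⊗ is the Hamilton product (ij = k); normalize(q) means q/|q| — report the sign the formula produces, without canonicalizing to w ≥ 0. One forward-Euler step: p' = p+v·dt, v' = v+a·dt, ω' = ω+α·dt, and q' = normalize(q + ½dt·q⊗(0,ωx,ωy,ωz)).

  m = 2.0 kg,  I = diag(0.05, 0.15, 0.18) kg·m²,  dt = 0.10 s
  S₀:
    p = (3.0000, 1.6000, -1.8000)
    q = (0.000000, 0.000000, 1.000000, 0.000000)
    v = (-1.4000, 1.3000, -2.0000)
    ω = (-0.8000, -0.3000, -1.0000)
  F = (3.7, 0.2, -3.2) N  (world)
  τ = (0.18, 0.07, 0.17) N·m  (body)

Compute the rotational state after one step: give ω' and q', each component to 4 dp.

α = I⁻¹(τ − ω×Iω) = (3.4200, 1.1600, 0.8111)
ω + α·dt = (-0.4580, -0.1840, -0.9189)
q⊗(0,ω) = (0.3000000, -1.0000000, 0.0000000, 0.8000000)
q + ½dt·q⊗(0,ω), renormalized = (0.0150, -0.0499, 0.9978, 0.0399)

ω' = (-0.4580, -0.1840, -0.9189)
q' = (0.0150, -0.0499, 0.9978, 0.0399)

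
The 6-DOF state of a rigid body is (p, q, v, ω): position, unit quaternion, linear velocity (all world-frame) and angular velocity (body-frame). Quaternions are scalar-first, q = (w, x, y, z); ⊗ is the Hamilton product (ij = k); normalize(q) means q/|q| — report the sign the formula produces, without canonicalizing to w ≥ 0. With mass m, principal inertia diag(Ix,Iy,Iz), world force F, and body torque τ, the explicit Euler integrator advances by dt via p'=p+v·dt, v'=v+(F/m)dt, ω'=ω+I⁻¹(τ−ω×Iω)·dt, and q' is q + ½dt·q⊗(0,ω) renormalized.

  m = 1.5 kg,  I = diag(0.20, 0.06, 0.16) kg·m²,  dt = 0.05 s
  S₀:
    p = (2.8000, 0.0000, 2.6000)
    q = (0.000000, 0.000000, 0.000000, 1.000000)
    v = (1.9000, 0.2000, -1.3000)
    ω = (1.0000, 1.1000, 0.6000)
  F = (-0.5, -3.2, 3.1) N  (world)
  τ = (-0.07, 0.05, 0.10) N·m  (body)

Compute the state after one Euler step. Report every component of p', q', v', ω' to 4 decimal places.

gyro term ω×Iω = (0.0660, 0.0240, -0.1540)
angular accel α = (-0.6800, 0.4333, 1.5875)
ω + α·dt = (0.9660, 1.1217, 0.6794)
Hamilton product q⊗(0,ω) = (-0.6000000, -1.1000000, 1.0000000, 0.0000000)
q' = normalize(q + ½dt·q⊗(0,ω)) = (-0.0150, -0.0275, 0.0250, 0.9992)
p + v·dt = (2.8950, 0.0100, 2.5350)
new velocity v' = (1.8833, 0.0933, -1.1967)

p' = (2.8950, 0.0100, 2.5350)
q' = (-0.0150, -0.0275, 0.0250, 0.9992)
v' = (1.8833, 0.0933, -1.1967)
ω' = (0.9660, 1.1217, 0.6794)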